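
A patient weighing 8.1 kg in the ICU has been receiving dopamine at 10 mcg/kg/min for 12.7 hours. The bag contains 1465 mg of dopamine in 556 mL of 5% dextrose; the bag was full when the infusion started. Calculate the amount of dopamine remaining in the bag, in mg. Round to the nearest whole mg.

Dose = 10 mcg/kg/min × 8.1 kg = 81 mcg/min
81 mcg/min × 60 min/hr = 4860 mcg/hr
Concentration = 1465 mg ÷ 556 mL = 2.634892 mg/mL = 2634.892 mcg/mL
Rate = 4860 mcg/hr ÷ 2634.892 mcg/mL = 1.844478 mL/hr
Volume infused = 1.844478 mL/hr × 12.7 hr = 23.42487 mL
Volume remaining = 556 − 23.42487 = 532.5751 mL
Drug remaining = 532.5751 mL × 2634.892 mcg/mL = 1403278 mcg = 1403.278 mg

1403 mg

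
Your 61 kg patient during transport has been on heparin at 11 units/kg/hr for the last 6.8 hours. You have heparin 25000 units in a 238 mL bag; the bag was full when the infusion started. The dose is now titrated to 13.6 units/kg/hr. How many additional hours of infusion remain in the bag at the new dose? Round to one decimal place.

24.6 hours

Initial rate:
Dose = 11 units/kg/hr × 61 kg = 671 units/hr
Concentration = 25000 units ÷ 238 mL = 105.042 units/mL
Rate = 671 units/hr ÷ 105.042 units/mL = 6.38792 mL/hr
Volume infused so far = 6.38792 mL/hr × 6.8 hr = 43.43786 mL
Volume remaining = 238 − 43.43786 = 194.5621 mL
New rate:
Dose = 13.6 units/kg/hr × 61 kg = 829.6 units/hr
Rate = 829.6 units/hr ÷ 105.042 units/mL = 7.897792 mL/hr
Time remaining = 194.5621 mL ÷ 7.897792 mL/hr = 24.635 hr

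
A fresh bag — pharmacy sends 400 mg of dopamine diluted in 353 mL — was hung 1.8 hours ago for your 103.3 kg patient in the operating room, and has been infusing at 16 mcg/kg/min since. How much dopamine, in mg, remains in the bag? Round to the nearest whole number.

Dose = 16 mcg/kg/min × 103.3 kg = 1652.8 mcg/min
1652.8 mcg/min × 60 min/hr = 99168 mcg/hr
Concentration = 400 mg ÷ 353 mL = 1.133144 mg/mL = 1133.144 mcg/mL
Rate = 99168 mcg/hr ÷ 1133.144 mcg/mL = 87.51576 mL/hr
Volume infused = 87.51576 mL/hr × 1.8 hr = 157.5284 mL
Volume remaining = 353 − 157.5284 = 195.4716 mL
Drug remaining = 195.4716 mL × 1133.144 mcg/mL = 221497.6 mcg = 221.4976 mg

221 mg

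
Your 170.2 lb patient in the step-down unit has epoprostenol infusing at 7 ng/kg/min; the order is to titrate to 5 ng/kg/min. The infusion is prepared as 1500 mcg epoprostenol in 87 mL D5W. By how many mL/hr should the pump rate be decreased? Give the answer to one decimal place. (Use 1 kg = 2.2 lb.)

0.5 mL/hr

At the current dose:
Weight = 170.2 lb ÷ 2.2 lb/kg = 77.36364 kg
Dose = 7 ng/kg/min × 77.36364 kg = 541.5455 ng/min
541.5455 ng/min × 60 min/hr = 32492.73 ng/hr
Concentration = 1500 mcg ÷ 87 mL = 17.24138 mcg/mL = 17241.38 ng/mL
Rate = 32492.73 ng/hr ÷ 17241.38 ng/mL = 1.884578 mL/hr
At the new dose:
Dose = 5 ng/kg/min × 77.36364 kg = 386.8182 ng/min
386.8182 ng/min × 60 min/hr = 23209.09 ng/hr
Rate = 23209.09 ng/hr ÷ 17241.38 ng/mL = 1.346127 mL/hr
Change = 1.346127 − 1.884578 = -0.5384509 mL/hr → 0.5384509 mL/hr decrease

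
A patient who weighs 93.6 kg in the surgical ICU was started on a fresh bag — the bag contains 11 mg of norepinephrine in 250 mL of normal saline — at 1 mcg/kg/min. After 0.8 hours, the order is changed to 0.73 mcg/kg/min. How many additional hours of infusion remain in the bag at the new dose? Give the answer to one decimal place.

1.6 hours

Initial rate:
Dose = 1 mcg/kg/min × 93.6 kg = 93.6 mcg/min
93.6 mcg/min × 60 min/hr = 5616 mcg/hr
Concentration = 11 mg ÷ 250 mL = 0.044 mg/mL = 44 mcg/mL
Rate = 5616 mcg/hr ÷ 44 mcg/mL = 127.6364 mL/hr
Volume infused so far = 127.6364 mL/hr × 0.8 hr = 102.1091 mL
Volume remaining = 250 − 102.1091 = 147.8909 mL
New rate:
Dose = 0.73 mcg/kg/min × 93.6 kg = 68.328 mcg/min
68.328 mcg/min × 60 min/hr = 4099.68 mcg/hr
Rate = 4099.68 mcg/hr ÷ 44 mcg/mL = 93.17455 mL/hr
Time remaining = 147.8909 mL ÷ 93.17455 mL/hr = 1.587246 hr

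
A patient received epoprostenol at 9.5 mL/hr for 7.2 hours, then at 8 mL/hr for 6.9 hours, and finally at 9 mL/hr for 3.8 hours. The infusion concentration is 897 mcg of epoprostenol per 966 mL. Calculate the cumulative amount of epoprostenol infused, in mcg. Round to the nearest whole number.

Concentration = 897 mcg ÷ 966 mL = 0.9285714 mcg/mL
Stage 1: 9.5 mL/hr × 7.2 hr = 68.4 mL → 68.4 mL × 0.9285714 mcg/mL = 63.51429 mcg
Stage 2: 8 mL/hr × 6.9 hr = 55.2 mL → 55.2 mL × 0.9285714 mcg/mL = 51.25714 mcg
Stage 3: 9 mL/hr × 3.8 hr = 34.2 mL → 34.2 mL × 0.9285714 mcg/mL = 31.75714 mcg
Total = 63.51429 + 51.25714 + 31.75714 = 146.5286 mcg

147 mcg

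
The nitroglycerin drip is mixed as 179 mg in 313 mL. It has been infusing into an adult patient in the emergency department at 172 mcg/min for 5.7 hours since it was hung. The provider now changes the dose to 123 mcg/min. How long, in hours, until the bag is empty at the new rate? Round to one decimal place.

16.3 hours

Initial rate:
172 mcg/min × 60 min/hr = 10320 mcg/hr
Concentration = 179 mg ÷ 313 mL = 0.571885 mg/mL = 571.885 mcg/mL
Rate = 10320 mcg/hr ÷ 571.885 mcg/mL = 18.04559 mL/hr
Volume infused so far = 18.04559 mL/hr × 5.7 hr = 102.8598 mL
Volume remaining = 313 − 102.8598 = 210.1402 mL
New rate:
123 mcg/min × 60 min/hr = 7380 mcg/hr
Rate = 7380 mcg/hr ÷ 571.885 mcg/mL = 12.90469 mL/hr
Time remaining = 210.1402 mL ÷ 12.90469 mL/hr = 16.28401 hr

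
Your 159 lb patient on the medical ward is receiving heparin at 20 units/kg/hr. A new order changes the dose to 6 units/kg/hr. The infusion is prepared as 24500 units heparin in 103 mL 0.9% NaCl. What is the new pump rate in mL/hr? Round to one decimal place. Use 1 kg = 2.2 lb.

1.8 mL/hr

Weight = 159 lb ÷ 2.2 lb/kg = 72.27273 kg
Dose = 6 units/kg/hr × 72.27273 kg = 433.6364 units/hr
Concentration = 24500 units ÷ 103 mL = 237.8641 units/mL
Rate = 433.6364 units/hr ÷ 237.8641 units/mL = 1.823043 mL/hr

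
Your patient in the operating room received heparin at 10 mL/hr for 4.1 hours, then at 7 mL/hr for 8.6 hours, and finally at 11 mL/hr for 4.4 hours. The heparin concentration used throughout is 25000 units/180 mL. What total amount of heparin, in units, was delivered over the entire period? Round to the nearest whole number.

20778 units

Concentration = 25000 units ÷ 180 mL = 138.8889 units/mL
Stage 1: 10 mL/hr × 4.1 hr = 41 mL → 41 mL × 138.8889 units/mL = 5694.444 units
Stage 2: 7 mL/hr × 8.6 hr = 60.2 mL → 60.2 mL × 138.8889 units/mL = 8361.111 units
Stage 3: 11 mL/hr × 4.4 hr = 48.4 mL → 48.4 mL × 138.8889 units/mL = 6722.222 units
Total = 5694.444 + 8361.111 + 6722.222 = 20777.78 units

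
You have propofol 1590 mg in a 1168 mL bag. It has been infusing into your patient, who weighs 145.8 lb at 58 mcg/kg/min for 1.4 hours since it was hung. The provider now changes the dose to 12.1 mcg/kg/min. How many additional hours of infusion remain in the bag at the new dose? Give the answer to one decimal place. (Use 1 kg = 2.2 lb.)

Initial rate:
Weight = 145.8 lb ÷ 2.2 lb/kg = 66.27273 kg
Dose = 58 mcg/kg/min × 66.27273 kg = 3843.818 mcg/min
3843.818 mcg/min × 60 min/hr = 230629.1 mcg/hr
Concentration = 1590 mg ÷ 1168 mL = 1.361301 mg/mL = 1361.301 mcg/mL
Rate = 230629.1 mcg/hr ÷ 1361.301 mcg/mL = 169.4181 mL/hr
Volume infused so far = 169.4181 mL/hr × 1.4 hr = 237.1853 mL
Volume remaining = 1168 − 237.1853 = 930.8147 mL
New rate:
Dose = 12.1 mcg/kg/min × 66.27273 kg = 801.9 mcg/min
801.9 mcg/min × 60 min/hr = 48114 mcg/hr
Rate = 48114 mcg/hr ÷ 1361.301 mcg/mL = 35.34412 mL/hr
Time remaining = 930.8147 mL ÷ 35.34412 mL/hr = 26.33577 hr

26.3 hours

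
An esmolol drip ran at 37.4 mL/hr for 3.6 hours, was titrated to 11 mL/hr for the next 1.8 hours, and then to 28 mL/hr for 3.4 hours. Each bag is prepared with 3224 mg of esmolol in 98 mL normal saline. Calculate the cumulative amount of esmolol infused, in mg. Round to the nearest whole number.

Concentration = 3224 mg ÷ 98 mL = 32.89796 mg/mL
Stage 1: 37.4 mL/hr × 3.6 hr = 134.64 mL → 134.64 mL × 32.89796 mg/mL = 4429.381 mg
Stage 2: 11 mL/hr × 1.8 hr = 19.8 mL → 19.8 mL × 32.89796 mg/mL = 651.3796 mg
Stage 3: 28 mL/hr × 3.4 hr = 95.2 mL → 95.2 mL × 32.89796 mg/mL = 3131.886 mg
Total = 4429.381 + 651.3796 + 3131.886 = 8212.647 mg

8213 mg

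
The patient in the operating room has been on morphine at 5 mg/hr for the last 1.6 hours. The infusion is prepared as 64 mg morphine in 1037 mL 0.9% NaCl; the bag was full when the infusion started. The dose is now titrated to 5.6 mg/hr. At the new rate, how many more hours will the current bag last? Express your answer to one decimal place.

Initial rate:
Concentration = 64 mg ÷ 1037 mL = 0.06171649 mg/mL
Rate = 5 mg/hr ÷ 0.06171649 mg/mL = 81.01562 mL/hr
Volume infused so far = 81.01562 mL/hr × 1.6 hr = 129.625 mL
Volume remaining = 1037 − 129.625 = 907.375 mL
New rate:
Rate = 5.6 mg/hr ÷ 0.06171649 mg/mL = 90.7375 mL/hr
Time remaining = 907.375 mL ÷ 90.7375 mL/hr = 10 hr

10.0 hours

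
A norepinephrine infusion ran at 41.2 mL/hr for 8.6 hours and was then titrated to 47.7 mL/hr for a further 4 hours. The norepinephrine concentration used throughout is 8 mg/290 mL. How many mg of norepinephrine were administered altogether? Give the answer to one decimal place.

15.0 mg

Concentration = 8 mg ÷ 290 mL = 0.02758621 mg/mL
Stage 1: 41.2 mL/hr × 8.6 hr = 354.32 mL → 354.32 mL × 0.02758621 mg/mL = 9.774345 mg
Stage 2: 47.7 mL/hr × 4 hr = 190.8 mL → 190.8 mL × 0.02758621 mg/mL = 5.263448 mg
Total = 9.774345 + 5.263448 = 15.03779 mg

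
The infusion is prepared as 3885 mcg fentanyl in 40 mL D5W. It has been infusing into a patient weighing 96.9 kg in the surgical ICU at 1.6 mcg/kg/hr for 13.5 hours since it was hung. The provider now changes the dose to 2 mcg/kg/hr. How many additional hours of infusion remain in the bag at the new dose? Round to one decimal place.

9.2 hours

Initial rate:
Dose = 1.6 mcg/kg/hr × 96.9 kg = 155.04 mcg/hr
Concentration = 3885 mcg ÷ 40 mL = 97.125 mcg/mL
Rate = 155.04 mcg/hr ÷ 97.125 mcg/mL = 1.596293 mL/hr
Volume infused so far = 1.596293 mL/hr × 13.5 hr = 21.54996 mL
Volume remaining = 40 − 21.54996 = 18.45004 mL
New rate:
Dose = 2 mcg/kg/hr × 96.9 kg = 193.8 mcg/hr
Rate = 193.8 mcg/hr ÷ 97.125 mcg/mL = 1.995367 mL/hr
Time remaining = 18.45004 mL ÷ 1.995367 mL/hr = 9.24644 hr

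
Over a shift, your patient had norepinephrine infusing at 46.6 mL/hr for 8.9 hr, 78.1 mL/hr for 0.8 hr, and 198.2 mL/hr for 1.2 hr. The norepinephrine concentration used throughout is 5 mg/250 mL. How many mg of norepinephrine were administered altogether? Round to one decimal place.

Concentration = 5 mg ÷ 250 mL = 0.02 mg/mL
Stage 1: 46.6 mL/hr × 8.9 hr = 414.74 mL → 414.74 mL × 0.02 mg/mL = 8.2948 mg
Stage 2: 78.1 mL/hr × 0.8 hr = 62.48 mL → 62.48 mL × 0.02 mg/mL = 1.2496 mg
Stage 3: 198.2 mL/hr × 1.2 hr = 237.84 mL → 237.84 mL × 0.02 mg/mL = 4.7568 mg
Total = 8.2948 + 1.2496 + 4.7568 = 14.3012 mg

14.3 mg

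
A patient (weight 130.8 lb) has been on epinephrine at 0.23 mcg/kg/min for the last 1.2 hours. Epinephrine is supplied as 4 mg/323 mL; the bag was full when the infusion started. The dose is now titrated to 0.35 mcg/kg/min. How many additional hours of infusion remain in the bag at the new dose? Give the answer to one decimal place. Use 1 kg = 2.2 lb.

2.4 hours

Initial rate:
Weight = 130.8 lb ÷ 2.2 lb/kg = 59.45455 kg
Dose = 0.23 mcg/kg/min × 59.45455 kg = 13.67455 mcg/min
13.67455 mcg/min × 60 min/hr = 820.4727 mcg/hr
Concentration = 4 mg ÷ 323 mL = 0.0123839 mg/mL = 12.3839 mcg/mL
Rate = 820.4727 mcg/hr ÷ 12.3839 mcg/mL = 66.25317 mL/hr
Volume infused so far = 66.25317 mL/hr × 1.2 hr = 79.50381 mL
Volume remaining = 323 − 79.50381 = 243.4962 mL
New rate:
Dose = 0.35 mcg/kg/min × 59.45455 kg = 20.80909 mcg/min
20.80909 mcg/min × 60 min/hr = 1248.545 mcg/hr
Rate = 1248.545 mcg/hr ÷ 12.3839 mcg/mL = 100.82 mL/hr
Time remaining = 243.4962 mL ÷ 100.82 mL/hr = 2.415157 hr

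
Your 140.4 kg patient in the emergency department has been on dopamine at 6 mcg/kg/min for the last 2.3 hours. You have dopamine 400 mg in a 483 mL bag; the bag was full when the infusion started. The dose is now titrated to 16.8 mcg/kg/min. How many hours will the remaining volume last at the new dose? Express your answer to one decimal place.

2.0 hours

Initial rate:
Dose = 6 mcg/kg/min × 140.4 kg = 842.4 mcg/min
842.4 mcg/min × 60 min/hr = 50544 mcg/hr
Concentration = 400 mg ÷ 483 mL = 0.8281573 mg/mL = 828.1573 mcg/mL
Rate = 50544 mcg/hr ÷ 828.1573 mcg/mL = 61.03188 mL/hr
Volume infused so far = 61.03188 mL/hr × 2.3 hr = 140.3733 mL
Volume remaining = 483 − 140.3733 = 342.6267 mL
New rate:
Dose = 16.8 mcg/kg/min × 140.4 kg = 2358.72 mcg/min
2358.72 mcg/min × 60 min/hr = 141523.2 mcg/hr
Rate = 141523.2 mcg/hr ÷ 828.1573 mcg/mL = 170.8893 mL/hr
Time remaining = 342.6267 mL ÷ 170.8893 mL/hr = 2.004963 hr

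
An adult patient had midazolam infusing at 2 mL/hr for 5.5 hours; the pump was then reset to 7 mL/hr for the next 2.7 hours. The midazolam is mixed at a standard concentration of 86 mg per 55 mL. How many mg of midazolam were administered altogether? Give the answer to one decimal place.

46.8 mg

Concentration = 86 mg ÷ 55 mL = 1.563636 mg/mL
Stage 1: 2 mL/hr × 5.5 hr = 11 mL → 11 mL × 1.563636 mg/mL = 17.2 mg
Stage 2: 7 mL/hr × 2.7 hr = 18.9 mL → 18.9 mL × 1.563636 mg/mL = 29.55273 mg
Total = 17.2 + 29.55273 = 46.75273 mg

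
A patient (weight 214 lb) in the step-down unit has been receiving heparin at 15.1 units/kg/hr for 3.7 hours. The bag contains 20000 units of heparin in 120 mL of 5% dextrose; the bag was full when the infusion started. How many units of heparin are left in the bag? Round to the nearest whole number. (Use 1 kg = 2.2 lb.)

14565 units

Weight = 214 lb ÷ 2.2 lb/kg = 97.27273 kg
Dose = 15.1 units/kg/hr × 97.27273 kg = 1468.818 units/hr
Concentration = 20000 units ÷ 120 mL = 166.6667 units/mL
Rate = 1468.818 units/hr ÷ 166.6667 units/mL = 8.812909 mL/hr
Volume infused = 8.812909 mL/hr × 3.7 hr = 32.60776 mL
Volume remaining = 120 − 32.60776 = 87.39224 mL
Drug remaining = 87.39224 mL × 166.6667 units/mL = 14565.37 units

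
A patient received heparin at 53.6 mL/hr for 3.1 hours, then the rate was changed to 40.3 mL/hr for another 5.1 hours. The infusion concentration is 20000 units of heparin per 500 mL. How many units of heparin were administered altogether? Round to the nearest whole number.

Concentration = 20000 units ÷ 500 mL = 40 units/mL
Stage 1: 53.6 mL/hr × 3.1 hr = 166.16 mL → 166.16 mL × 40 units/mL = 6646.4 units
Stage 2: 40.3 mL/hr × 5.1 hr = 205.53 mL → 205.53 mL × 40 units/mL = 8221.2 units
Total = 6646.4 + 8221.2 = 14867.6 units

14868 units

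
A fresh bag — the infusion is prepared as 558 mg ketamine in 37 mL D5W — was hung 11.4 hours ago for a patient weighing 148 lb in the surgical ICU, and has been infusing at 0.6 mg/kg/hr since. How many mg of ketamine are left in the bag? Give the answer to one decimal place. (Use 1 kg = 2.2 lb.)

Weight = 148 lb ÷ 2.2 lb/kg = 67.27273 kg
Dose = 0.6 mg/kg/hr × 67.27273 kg = 40.36364 mg/hr
Concentration = 558 mg ÷ 37 mL = 15.08108 mg/mL
Rate = 40.36364 mg/hr ÷ 15.08108 mg/mL = 2.676442 mL/hr
Volume infused = 2.676442 mL/hr × 11.4 hr = 30.51144 mL
Volume remaining = 37 − 30.51144 = 6.488563 mL
Drug remaining = 6.488563 mL × 15.08108 mg/mL = 97.85455 mg

97.9 mg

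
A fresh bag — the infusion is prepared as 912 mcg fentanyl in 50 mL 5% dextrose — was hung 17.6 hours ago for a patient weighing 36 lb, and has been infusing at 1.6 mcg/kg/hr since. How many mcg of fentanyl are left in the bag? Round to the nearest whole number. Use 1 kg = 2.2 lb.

Weight = 36 lb ÷ 2.2 lb/kg = 16.36364 kg
Dose = 1.6 mcg/kg/hr × 16.36364 kg = 26.18182 mcg/hr
Concentration = 912 mcg ÷ 50 mL = 18.24 mcg/mL
Rate = 26.18182 mcg/hr ÷ 18.24 mcg/mL = 1.435407 mL/hr
Volume infused = 1.435407 mL/hr × 17.6 hr = 25.26316 mL
Volume remaining = 50 − 25.26316 = 24.73684 mL
Drug remaining = 24.73684 mL × 18.24 mcg/mL = 451.2 mcg

451 mcg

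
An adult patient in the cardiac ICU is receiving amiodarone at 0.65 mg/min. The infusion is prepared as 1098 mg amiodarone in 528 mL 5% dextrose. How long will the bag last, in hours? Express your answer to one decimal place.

28.2 hours

0.65 mg/min × 60 min/hr = 39 mg/hr
Concentration = 1098 mg ÷ 528 mL = 2.079545 mg/mL
Rate = 39 mg/hr ÷ 2.079545 mg/mL = 18.7541 mL/hr
Duration = 528 mL ÷ 18.7541 mL/hr = 28.15385 hr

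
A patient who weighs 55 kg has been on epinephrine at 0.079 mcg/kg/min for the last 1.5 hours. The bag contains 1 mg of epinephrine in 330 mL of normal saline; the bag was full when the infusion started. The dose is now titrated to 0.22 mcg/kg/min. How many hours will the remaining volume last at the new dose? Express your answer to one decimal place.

Initial rate:
Dose = 0.079 mcg/kg/min × 55 kg = 4.345 mcg/min
4.345 mcg/min × 60 min/hr = 260.7 mcg/hr
Concentration = 1 mg ÷ 330 mL = 0.003030303 mg/mL = 3.030303 mcg/mL
Rate = 260.7 mcg/hr ÷ 3.030303 mcg/mL = 86.031 mL/hr
Volume infused so far = 86.031 mL/hr × 1.5 hr = 129.0465 mL
Volume remaining = 330 − 129.0465 = 200.9535 mL
New rate:
Dose = 0.22 mcg/kg/min × 55 kg = 12.1 mcg/min
12.1 mcg/min × 60 min/hr = 726 mcg/hr
Rate = 726 mcg/hr ÷ 3.030303 mcg/mL = 239.58 mL/hr
Time remaining = 200.9535 mL ÷ 239.58 mL/hr = 0.8387741 hr

0.8 hours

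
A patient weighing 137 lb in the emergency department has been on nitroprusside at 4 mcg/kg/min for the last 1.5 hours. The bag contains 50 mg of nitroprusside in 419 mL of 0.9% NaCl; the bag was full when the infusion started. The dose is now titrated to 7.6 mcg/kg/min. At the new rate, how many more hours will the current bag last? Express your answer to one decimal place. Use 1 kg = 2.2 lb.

1.0 hours

Initial rate:
Weight = 137 lb ÷ 2.2 lb/kg = 62.27273 kg
Dose = 4 mcg/kg/min × 62.27273 kg = 249.0909 mcg/min
249.0909 mcg/min × 60 min/hr = 14945.45 mcg/hr
Concentration = 50 mg ÷ 419 mL = 0.1193317 mg/mL = 119.3317 mcg/mL
Rate = 14945.45 mcg/hr ÷ 119.3317 mcg/mL = 125.2429 mL/hr
Volume infused so far = 125.2429 mL/hr × 1.5 hr = 187.8644 mL
Volume remaining = 419 − 187.8644 = 231.1356 mL
New rate:
Dose = 7.6 mcg/kg/min × 62.27273 kg = 473.2727 mcg/min
473.2727 mcg/min × 60 min/hr = 28396.36 mcg/hr
Rate = 28396.36 mcg/hr ÷ 119.3317 mcg/mL = 237.9615 mL/hr
Time remaining = 231.1356 mL ÷ 237.9615 mL/hr = 0.9713151 hr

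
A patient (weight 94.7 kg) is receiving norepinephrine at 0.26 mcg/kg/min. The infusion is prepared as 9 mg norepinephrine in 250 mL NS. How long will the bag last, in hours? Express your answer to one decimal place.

Dose = 0.26 mcg/kg/min × 94.7 kg = 24.622 mcg/min
24.622 mcg/min × 60 min/hr = 1477.32 mcg/hr
Concentration = 9 mg ÷ 250 mL = 0.036 mg/mL = 36 mcg/mL
Rate = 1477.32 mcg/hr ÷ 36 mcg/mL = 41.03667 mL/hr
Duration = 250 mL ÷ 41.03667 mL/hr = 6.092113 hr

6.1 hours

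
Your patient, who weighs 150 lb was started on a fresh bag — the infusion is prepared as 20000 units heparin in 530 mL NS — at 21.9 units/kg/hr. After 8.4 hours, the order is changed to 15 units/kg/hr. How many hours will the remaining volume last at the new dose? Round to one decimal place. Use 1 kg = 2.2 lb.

7.3 hours

Initial rate:
Weight = 150 lb ÷ 2.2 lb/kg = 68.18182 kg
Dose = 21.9 units/kg/hr × 68.18182 kg = 1493.182 units/hr
Concentration = 20000 units ÷ 530 mL = 37.73585 units/mL
Rate = 1493.182 units/hr ÷ 37.73585 units/mL = 39.56932 mL/hr
Volume infused so far = 39.56932 mL/hr × 8.4 hr = 332.3823 mL
Volume remaining = 530 − 332.3823 = 197.6177 mL
New rate:
Dose = 15 units/kg/hr × 68.18182 kg = 1022.727 units/hr
Rate = 1022.727 units/hr ÷ 37.73585 units/mL = 27.10227 mL/hr
Time remaining = 197.6177 mL ÷ 27.10227 mL/hr = 7.291556 hr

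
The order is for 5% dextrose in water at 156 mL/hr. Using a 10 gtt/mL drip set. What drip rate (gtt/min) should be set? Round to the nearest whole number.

26 gtt/min

156 mL/hr ÷ 60 min/hr = 2.6 mL/min
2.6 mL/min × 10 gtt/mL = 26 gtt/min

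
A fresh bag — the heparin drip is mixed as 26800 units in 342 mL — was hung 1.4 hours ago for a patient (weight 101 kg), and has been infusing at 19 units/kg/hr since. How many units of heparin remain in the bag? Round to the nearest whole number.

Dose = 19 units/kg/hr × 101 kg = 1919 units/hr
Concentration = 26800 units ÷ 342 mL = 78.36257 units/mL
Rate = 1919 units/hr ÷ 78.36257 units/mL = 24.48873 mL/hr
Volume infused = 24.48873 mL/hr × 1.4 hr = 34.28422 mL
Volume remaining = 342 − 34.28422 = 307.7158 mL
Drug remaining = 307.7158 mL × 78.36257 units/mL = 24113.4 units

24113 units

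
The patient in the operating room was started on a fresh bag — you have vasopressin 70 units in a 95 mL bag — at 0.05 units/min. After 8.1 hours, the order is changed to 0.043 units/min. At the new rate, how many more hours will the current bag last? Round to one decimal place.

17.7 hours

Initial rate:
0.05 units/min × 60 min/hr = 3 units/hr
Concentration = 70 units ÷ 95 mL = 0.7368421 units/mL
Rate = 3 units/hr ÷ 0.7368421 units/mL = 4.071429 mL/hr
Volume infused so far = 4.071429 mL/hr × 8.1 hr = 32.97857 mL
Volume remaining = 95 − 32.97857 = 62.02143 mL
New rate:
0.043 units/min × 60 min/hr = 2.58 units/hr
Rate = 2.58 units/hr ÷ 0.7368421 units/mL = 3.501429 mL/hr
Time remaining = 62.02143 mL ÷ 3.501429 mL/hr = 17.71318 hr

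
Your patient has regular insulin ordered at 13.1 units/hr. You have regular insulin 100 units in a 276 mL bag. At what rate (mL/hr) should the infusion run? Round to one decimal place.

36.2 mL/hr

Concentration = 100 units ÷ 276 mL = 0.3623188 units/mL
Rate = 13.1 units/hr ÷ 0.3623188 units/mL = 36.156 mL/hr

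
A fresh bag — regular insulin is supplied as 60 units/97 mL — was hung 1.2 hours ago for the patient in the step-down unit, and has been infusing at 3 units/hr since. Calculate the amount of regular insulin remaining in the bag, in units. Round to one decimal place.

56.4 units

Concentration = 60 units ÷ 97 mL = 0.6185567 units/mL
Rate = 3 units/hr ÷ 0.6185567 units/mL = 4.85 mL/hr
Volume infused = 4.85 mL/hr × 1.2 hr = 5.82 mL
Volume remaining = 97 − 5.82 = 91.18 mL
Drug remaining = 91.18 mL × 0.6185567 units/mL = 56.4 units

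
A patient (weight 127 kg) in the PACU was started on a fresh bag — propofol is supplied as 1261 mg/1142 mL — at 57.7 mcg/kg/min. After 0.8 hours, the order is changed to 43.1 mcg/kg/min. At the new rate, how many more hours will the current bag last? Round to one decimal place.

Initial rate:
Dose = 57.7 mcg/kg/min × 127 kg = 7327.9 mcg/min
7327.9 mcg/min × 60 min/hr = 439674 mcg/hr
Concentration = 1261 mg ÷ 1142 mL = 1.104203 mg/mL = 1104.203 mcg/mL
Rate = 439674 mcg/hr ÷ 1104.203 mcg/mL = 398.1822 mL/hr
Volume infused so far = 398.1822 mL/hr × 0.8 hr = 318.5457 mL
Volume remaining = 1142 − 318.5457 = 823.4543 mL
New rate:
Dose = 43.1 mcg/kg/min × 127 kg = 5473.7 mcg/min
5473.7 mcg/min × 60 min/hr = 328422 mcg/hr
Rate = 328422 mcg/hr ÷ 1104.203 mcg/mL = 297.429 mL/hr
Time remaining = 823.4543 mL ÷ 297.429 mL/hr = 2.768575 hr

2.8 hours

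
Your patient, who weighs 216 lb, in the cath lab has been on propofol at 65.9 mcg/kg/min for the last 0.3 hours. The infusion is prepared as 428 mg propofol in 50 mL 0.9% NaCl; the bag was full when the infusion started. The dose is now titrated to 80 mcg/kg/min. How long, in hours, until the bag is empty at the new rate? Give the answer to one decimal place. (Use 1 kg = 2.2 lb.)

Initial rate:
Weight = 216 lb ÷ 2.2 lb/kg = 98.18182 kg
Dose = 65.9 mcg/kg/min × 98.18182 kg = 6470.182 mcg/min
6470.182 mcg/min × 60 min/hr = 388210.9 mcg/hr
Concentration = 428 mg ÷ 50 mL = 8.56 mg/mL = 8560 mcg/mL
Rate = 388210.9 mcg/hr ÷ 8560 mcg/mL = 45.35174 mL/hr
Volume infused so far = 45.35174 mL/hr × 0.3 hr = 13.60552 mL
Volume remaining = 50 − 13.60552 = 36.39448 mL
New rate:
Dose = 80 mcg/kg/min × 98.18182 kg = 7854.545 mcg/min
7854.545 mcg/min × 60 min/hr = 471272.7 mcg/hr
Rate = 471272.7 mcg/hr ÷ 8560 mcg/mL = 55.05523 mL/hr
Time remaining = 36.39448 mL ÷ 55.05523 mL/hr = 0.661054 hr

0.7 hours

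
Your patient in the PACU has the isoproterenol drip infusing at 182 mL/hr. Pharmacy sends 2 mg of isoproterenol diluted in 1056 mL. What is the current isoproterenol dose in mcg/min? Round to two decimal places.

Concentration = 2 mg ÷ 1056 mL = 0.001893939 mg/mL = 1.893939 mcg/mL
Drug rate = 182 mL/hr × 1.893939 mcg/mL = 344.697 mcg/hr
344.697 mcg/hr ÷ 60 min/hr = 5.744949 mcg/min

5.74 mcg/min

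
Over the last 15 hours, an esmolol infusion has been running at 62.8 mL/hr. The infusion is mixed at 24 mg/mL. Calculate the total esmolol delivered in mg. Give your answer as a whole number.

Concentration = 24 mg/mL = 24000 mcg/mL
Drug rate = 62.8 mL/hr × 24000 mcg/mL = 1507200 mcg/hr
Total = 1507200 mcg/hr × 15 hr = 22608000 mcg = 22608 mg

22608 mg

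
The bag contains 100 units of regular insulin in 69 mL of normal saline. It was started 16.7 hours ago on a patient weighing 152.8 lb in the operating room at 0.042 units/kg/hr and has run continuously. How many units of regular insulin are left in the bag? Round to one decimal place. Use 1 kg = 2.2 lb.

51.3 units

Weight = 152.8 lb ÷ 2.2 lb/kg = 69.45455 kg
Dose = 0.042 units/kg/hr × 69.45455 kg = 2.917091 units/hr
Concentration = 100 units ÷ 69 mL = 1.449275 units/mL
Rate = 2.917091 units/hr ÷ 1.449275 units/mL = 2.012793 mL/hr
Volume infused = 2.012793 mL/hr × 16.7 hr = 33.61364 mL
Volume remaining = 69 − 33.61364 = 35.38636 mL
Drug remaining = 35.38636 mL × 1.449275 units/mL = 51.28458 units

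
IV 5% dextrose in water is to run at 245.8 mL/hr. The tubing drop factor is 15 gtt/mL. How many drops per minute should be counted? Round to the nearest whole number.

245.8 mL/hr ÷ 60 min/hr = 4.096667 mL/min
4.096667 mL/min × 15 gtt/mL = 61.45 gtt/min

61 gtt/min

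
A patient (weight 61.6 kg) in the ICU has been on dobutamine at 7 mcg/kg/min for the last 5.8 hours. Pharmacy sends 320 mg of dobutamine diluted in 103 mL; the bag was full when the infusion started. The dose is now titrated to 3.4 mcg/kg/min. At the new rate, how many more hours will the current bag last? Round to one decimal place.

13.5 hours

Initial rate:
Dose = 7 mcg/kg/min × 61.6 kg = 431.2 mcg/min
431.2 mcg/min × 60 min/hr = 25872 mcg/hr
Concentration = 320 mg ÷ 103 mL = 3.106796 mg/mL = 3106.796 mcg/mL
Rate = 25872 mcg/hr ÷ 3106.796 mcg/mL = 8.32755 mL/hr
Volume infused so far = 8.32755 mL/hr × 5.8 hr = 48.29979 mL
Volume remaining = 103 − 48.29979 = 54.70021 mL
New rate:
Dose = 3.4 mcg/kg/min × 61.6 kg = 209.44 mcg/min
209.44 mcg/min × 60 min/hr = 12566.4 mcg/hr
Rate = 12566.4 mcg/hr ÷ 3106.796 mcg/mL = 4.04481 mL/hr
Time remaining = 54.70021 mL ÷ 4.04481 mL/hr = 13.52355 hr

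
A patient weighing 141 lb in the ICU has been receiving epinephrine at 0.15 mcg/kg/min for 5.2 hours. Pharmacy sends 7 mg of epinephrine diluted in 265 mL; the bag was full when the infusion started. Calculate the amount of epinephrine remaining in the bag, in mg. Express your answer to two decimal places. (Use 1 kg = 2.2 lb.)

4.00 mg

Weight = 141 lb ÷ 2.2 lb/kg = 64.09091 kg
Dose = 0.15 mcg/kg/min × 64.09091 kg = 9.613636 mcg/min
9.613636 mcg/min × 60 min/hr = 576.8182 mcg/hr
Concentration = 7 mg ÷ 265 mL = 0.02641509 mg/mL = 26.41509 mcg/mL
Rate = 576.8182 mcg/hr ÷ 26.41509 mcg/mL = 21.83669 mL/hr
Volume infused = 21.83669 mL/hr × 5.2 hr = 113.5508 mL
Volume remaining = 265 − 113.5508 = 151.4492 mL
Drug remaining = 151.4492 mL × 26.41509 mcg/mL = 4000.545 mcg = 4.000545 mg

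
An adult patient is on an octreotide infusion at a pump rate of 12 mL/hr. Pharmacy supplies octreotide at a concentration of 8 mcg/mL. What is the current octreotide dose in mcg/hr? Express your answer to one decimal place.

96.0 mcg/hr

Drug rate = 12 mL/hr × 8 mcg/mL = 96 mcg/hr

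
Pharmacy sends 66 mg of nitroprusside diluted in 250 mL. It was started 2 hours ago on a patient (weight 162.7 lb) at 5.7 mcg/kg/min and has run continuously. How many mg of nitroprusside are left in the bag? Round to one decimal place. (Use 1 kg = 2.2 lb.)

Weight = 162.7 lb ÷ 2.2 lb/kg = 73.95455 kg
Dose = 5.7 mcg/kg/min × 73.95455 kg = 421.5409 mcg/min
421.5409 mcg/min × 60 min/hr = 25292.45 mcg/hr
Concentration = 66 mg ÷ 250 mL = 0.264 mg/mL = 264 mcg/mL
Rate = 25292.45 mcg/hr ÷ 264 mcg/mL = 95.80475 mL/hr
Volume infused = 95.80475 mL/hr × 2 hr = 191.6095 mL
Volume remaining = 250 − 191.6095 = 58.3905 mL
Drug remaining = 58.3905 mL × 264 mcg/mL = 15415.09 mcg = 15.41509 mg

15.4 mg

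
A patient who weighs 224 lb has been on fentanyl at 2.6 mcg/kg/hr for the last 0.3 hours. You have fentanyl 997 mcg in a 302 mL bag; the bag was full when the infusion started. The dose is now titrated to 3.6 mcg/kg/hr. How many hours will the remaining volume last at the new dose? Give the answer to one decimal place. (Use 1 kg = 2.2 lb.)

2.5 hours

Initial rate:
Weight = 224 lb ÷ 2.2 lb/kg = 101.8182 kg
Dose = 2.6 mcg/kg/hr × 101.8182 kg = 264.7273 mcg/hr
Concentration = 997 mcg ÷ 302 mL = 3.301325 mcg/mL
Rate = 264.7273 mcg/hr ÷ 3.301325 mcg/mL = 80.1882 mL/hr
Volume infused so far = 80.1882 mL/hr × 0.3 hr = 24.05646 mL
Volume remaining = 302 − 24.05646 = 277.9435 mL
New rate:
Dose = 3.6 mcg/kg/hr × 101.8182 kg = 366.5455 mcg/hr
Rate = 366.5455 mcg/hr ÷ 3.301325 mcg/mL = 111.0298 mL/hr
Time remaining = 277.9435 mL ÷ 111.0298 mL/hr = 2.503323 hr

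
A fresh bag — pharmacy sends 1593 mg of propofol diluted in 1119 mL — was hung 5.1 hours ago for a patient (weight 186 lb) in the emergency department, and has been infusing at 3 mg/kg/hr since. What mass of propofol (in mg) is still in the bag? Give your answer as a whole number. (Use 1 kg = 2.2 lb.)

299 mg

Weight = 186 lb ÷ 2.2 lb/kg = 84.54545 kg
Dose = 3 mg/kg/hr × 84.54545 kg = 253.6364 mg/hr
Concentration = 1593 mg ÷ 1119 mL = 1.423592 mg/mL
Rate = 253.6364 mg/hr ÷ 1.423592 mg/mL = 178.1664 mL/hr
Volume infused = 178.1664 mL/hr × 5.1 hr = 908.6487 mL
Volume remaining = 1119 − 908.6487 = 210.3513 mL
Drug remaining = 210.3513 mL × 1.423592 mg/mL = 299.4545 mg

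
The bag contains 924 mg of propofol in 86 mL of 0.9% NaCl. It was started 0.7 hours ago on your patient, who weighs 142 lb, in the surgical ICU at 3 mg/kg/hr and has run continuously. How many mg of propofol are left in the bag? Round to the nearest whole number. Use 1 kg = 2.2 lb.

Weight = 142 lb ÷ 2.2 lb/kg = 64.54545 kg
Dose = 3 mg/kg/hr × 64.54545 kg = 193.6364 mg/hr
Concentration = 924 mg ÷ 86 mL = 10.74419 mg/mL
Rate = 193.6364 mg/hr ÷ 10.74419 mg/mL = 18.02243 mL/hr
Volume infused = 18.02243 mL/hr × 0.7 hr = 12.6157 mL
Volume remaining = 86 − 12.6157 = 73.3843 mL
Drug remaining = 73.3843 mL × 10.74419 mg/mL = 788.4545 mg

788 mg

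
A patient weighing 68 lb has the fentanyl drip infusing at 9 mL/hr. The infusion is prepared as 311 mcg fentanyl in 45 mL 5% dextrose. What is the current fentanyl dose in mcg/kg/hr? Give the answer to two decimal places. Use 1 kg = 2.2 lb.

2.01 mcg/kg/hr

Weight = 68 lb ÷ 2.2 lb/kg = 30.90909 kg
Concentration = 311 mcg ÷ 45 mL = 6.911111 mcg/mL
Drug rate = 9 mL/hr × 6.911111 mcg/mL = 62.2 mcg/hr
62.2 mcg/hr ÷ 30.90909 kg = 2.012353 mcg/kg/hr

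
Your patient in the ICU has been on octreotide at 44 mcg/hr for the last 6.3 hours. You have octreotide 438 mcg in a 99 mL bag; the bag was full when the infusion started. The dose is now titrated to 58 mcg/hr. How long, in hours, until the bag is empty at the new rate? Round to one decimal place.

2.8 hours

Initial rate:
Concentration = 438 mcg ÷ 99 mL = 4.424242 mcg/mL
Rate = 44 mcg/hr ÷ 4.424242 mcg/mL = 9.945205 mL/hr
Volume infused so far = 9.945205 mL/hr × 6.3 hr = 62.65479 mL
Volume remaining = 99 − 62.65479 = 36.34521 mL
New rate:
Rate = 58 mcg/hr ÷ 4.424242 mcg/mL = 13.10959 mL/hr
Time remaining = 36.34521 mL ÷ 13.10959 mL/hr = 2.772414 hr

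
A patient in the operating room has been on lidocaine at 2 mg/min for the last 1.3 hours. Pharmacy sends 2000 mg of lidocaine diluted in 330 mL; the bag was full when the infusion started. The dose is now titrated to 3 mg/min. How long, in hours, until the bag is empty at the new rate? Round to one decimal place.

Initial rate:
2 mg/min × 60 min/hr = 120 mg/hr
Concentration = 2000 mg ÷ 330 mL = 6.060606 mg/mL
Rate = 120 mg/hr ÷ 6.060606 mg/mL = 19.8 mL/hr
Volume infused so far = 19.8 mL/hr × 1.3 hr = 25.74 mL
Volume remaining = 330 − 25.74 = 304.26 mL
New rate:
3 mg/min × 60 min/hr = 180 mg/hr
Rate = 180 mg/hr ÷ 6.060606 mg/mL = 29.7 mL/hr
Time remaining = 304.26 mL ÷ 29.7 mL/hr = 10.24444 hr

10.2 hours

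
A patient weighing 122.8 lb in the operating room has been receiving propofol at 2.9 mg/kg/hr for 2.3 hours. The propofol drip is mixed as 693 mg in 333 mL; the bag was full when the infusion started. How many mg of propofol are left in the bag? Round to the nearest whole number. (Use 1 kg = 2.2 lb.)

Weight = 122.8 lb ÷ 2.2 lb/kg = 55.81818 kg
Dose = 2.9 mg/kg/hr × 55.81818 kg = 161.8727 mg/hr
Concentration = 693 mg ÷ 333 mL = 2.081081 mg/mL
Rate = 161.8727 mg/hr ÷ 2.081081 mg/mL = 77.783 mL/hr
Volume infused = 77.783 mL/hr × 2.3 hr = 178.9009 mL
Volume remaining = 333 − 178.9009 = 154.0991 mL
Drug remaining = 154.0991 mL × 2.081081 mg/mL = 320.6927 mg

321 mg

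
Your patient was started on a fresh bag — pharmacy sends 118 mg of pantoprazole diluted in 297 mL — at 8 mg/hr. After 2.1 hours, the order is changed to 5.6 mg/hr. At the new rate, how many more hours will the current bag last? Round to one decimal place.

18.1 hours

Initial rate:
Concentration = 118 mg ÷ 297 mL = 0.3973064 mg/mL
Rate = 8 mg/hr ÷ 0.3973064 mg/mL = 20.13559 mL/hr
Volume infused so far = 20.13559 mL/hr × 2.1 hr = 42.28475 mL
Volume remaining = 297 − 42.28475 = 254.7153 mL
New rate:
Rate = 5.6 mg/hr ÷ 0.3973064 mg/mL = 14.09492 mL/hr
Time remaining = 254.7153 mL ÷ 14.09492 mL/hr = 18.07143 hr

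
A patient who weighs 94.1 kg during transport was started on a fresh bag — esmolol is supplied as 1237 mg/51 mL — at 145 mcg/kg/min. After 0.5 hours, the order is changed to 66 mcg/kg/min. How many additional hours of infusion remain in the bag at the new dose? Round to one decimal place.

Initial rate:
Dose = 145 mcg/kg/min × 94.1 kg = 13644.5 mcg/min
13644.5 mcg/min × 60 min/hr = 818670 mcg/hr
Concentration = 1237 mg ÷ 51 mL = 24.2549 mg/mL = 24254.9 mcg/mL
Rate = 818670 mcg/hr ÷ 24254.9 mcg/mL = 33.75276 mL/hr
Volume infused so far = 33.75276 mL/hr × 0.5 hr = 16.87638 mL
Volume remaining = 51 − 16.87638 = 34.12362 mL
New rate:
Dose = 66 mcg/kg/min × 94.1 kg = 6210.6 mcg/min
6210.6 mcg/min × 60 min/hr = 372636 mcg/hr
Rate = 372636 mcg/hr ÷ 24254.9 mcg/mL = 15.36333 mL/hr
Time remaining = 34.12362 mL ÷ 15.36333 mL/hr = 2.221109 hr

2.2 hours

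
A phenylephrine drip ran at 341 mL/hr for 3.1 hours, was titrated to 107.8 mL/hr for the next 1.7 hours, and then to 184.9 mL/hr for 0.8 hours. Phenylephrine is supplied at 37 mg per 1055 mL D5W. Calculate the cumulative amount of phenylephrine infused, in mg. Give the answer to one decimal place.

Concentration = 37 mg ÷ 1055 mL = 0.03507109 mg/mL
Stage 1: 341 mL/hr × 3.1 hr = 1057.1 mL → 1057.1 mL × 0.03507109 mg/mL = 37.07365 mg
Stage 2: 107.8 mL/hr × 1.7 hr = 183.26 mL → 183.26 mL × 0.03507109 mg/mL = 6.427128 mg
Stage 3: 184.9 mL/hr × 0.8 hr = 147.92 mL → 147.92 mL × 0.03507109 mg/mL = 5.187716 mg
Total = 37.07365 + 6.427128 + 5.187716 = 48.68849 mg

48.7 mg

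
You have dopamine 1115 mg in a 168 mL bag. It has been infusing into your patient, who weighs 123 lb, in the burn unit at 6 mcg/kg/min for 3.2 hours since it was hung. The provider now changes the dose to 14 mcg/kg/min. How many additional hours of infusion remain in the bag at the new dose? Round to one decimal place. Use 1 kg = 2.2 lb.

Initial rate:
Weight = 123 lb ÷ 2.2 lb/kg = 55.90909 kg
Dose = 6 mcg/kg/min × 55.90909 kg = 335.4545 mcg/min
335.4545 mcg/min × 60 min/hr = 20127.27 mcg/hr
Concentration = 1115 mg ÷ 168 mL = 6.636905 mg/mL = 6636.905 mcg/mL
Rate = 20127.27 mcg/hr ÷ 6636.905 mcg/mL = 3.032629 mL/hr
Volume infused so far = 3.032629 mL/hr × 3.2 hr = 9.704414 mL
Volume remaining = 168 − 9.704414 = 158.2956 mL
New rate:
Dose = 14 mcg/kg/min × 55.90909 kg = 782.7273 mcg/min
782.7273 mcg/min × 60 min/hr = 46963.64 mcg/hr
Rate = 46963.64 mcg/hr ÷ 6636.905 mcg/mL = 7.076135 mL/hr
Time remaining = 158.2956 mL ÷ 7.076135 mL/hr = 22.37034 hr

22.4 hours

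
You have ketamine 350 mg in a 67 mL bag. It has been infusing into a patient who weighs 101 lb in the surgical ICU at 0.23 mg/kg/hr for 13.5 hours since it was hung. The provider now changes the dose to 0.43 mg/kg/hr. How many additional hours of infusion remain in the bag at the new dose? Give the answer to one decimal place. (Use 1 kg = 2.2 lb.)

10.5 hours

Initial rate:
Weight = 101 lb ÷ 2.2 lb/kg = 45.90909 kg
Dose = 0.23 mg/kg/hr × 45.90909 kg = 10.55909 mg/hr
Concentration = 350 mg ÷ 67 mL = 5.223881 mg/mL
Rate = 10.55909 mg/hr ÷ 5.223881 mg/mL = 2.021312 mL/hr
Volume infused so far = 2.021312 mL/hr × 13.5 hr = 27.28771 mL
Volume remaining = 67 − 27.28771 = 39.71229 mL
New rate:
Dose = 0.43 mg/kg/hr × 45.90909 kg = 19.74091 mg/hr
Rate = 19.74091 mg/hr ÷ 5.223881 mg/mL = 3.778974 mL/hr
Time remaining = 39.71229 mL ÷ 3.778974 mL/hr = 10.50875 hr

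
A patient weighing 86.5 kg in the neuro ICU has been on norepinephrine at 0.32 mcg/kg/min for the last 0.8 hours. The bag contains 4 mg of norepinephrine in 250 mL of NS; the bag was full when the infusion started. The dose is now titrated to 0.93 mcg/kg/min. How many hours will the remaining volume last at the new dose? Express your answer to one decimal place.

Initial rate:
Dose = 0.32 mcg/kg/min × 86.5 kg = 27.68 mcg/min
27.68 mcg/min × 60 min/hr = 1660.8 mcg/hr
Concentration = 4 mg ÷ 250 mL = 0.016 mg/mL = 16 mcg/mL
Rate = 1660.8 mcg/hr ÷ 16 mcg/mL = 103.8 mL/hr
Volume infused so far = 103.8 mL/hr × 0.8 hr = 83.04 mL
Volume remaining = 250 − 83.04 = 166.96 mL
New rate:
Dose = 0.93 mcg/kg/min × 86.5 kg = 80.445 mcg/min
80.445 mcg/min × 60 min/hr = 4826.7 mcg/hr
Rate = 4826.7 mcg/hr ÷ 16 mcg/mL = 301.6688 mL/hr
Time remaining = 166.96 mL ÷ 301.6688 mL/hr = 0.5534547 hr

0.6 hours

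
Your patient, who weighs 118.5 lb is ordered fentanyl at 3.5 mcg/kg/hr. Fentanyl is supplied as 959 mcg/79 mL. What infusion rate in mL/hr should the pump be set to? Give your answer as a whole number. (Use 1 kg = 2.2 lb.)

16 mL/hr

Weight = 118.5 lb ÷ 2.2 lb/kg = 53.86364 kg
Dose = 3.5 mcg/kg/hr × 53.86364 kg = 188.5227 mcg/hr
Concentration = 959 mcg ÷ 79 mL = 12.13924 mcg/mL
Rate = 188.5227 mcg/hr ÷ 12.13924 mcg/mL = 15.53003 mL/hr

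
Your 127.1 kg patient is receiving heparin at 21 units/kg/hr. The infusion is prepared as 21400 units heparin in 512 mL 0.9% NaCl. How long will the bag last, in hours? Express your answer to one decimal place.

Dose = 21 units/kg/hr × 127.1 kg = 2669.1 units/hr
Concentration = 21400 units ÷ 512 mL = 41.79688 units/mL
Rate = 2669.1 units/hr ÷ 41.79688 units/mL = 63.85884 mL/hr
Duration = 512 mL ÷ 63.85884 mL/hr = 8.017684 hr

8.0 hours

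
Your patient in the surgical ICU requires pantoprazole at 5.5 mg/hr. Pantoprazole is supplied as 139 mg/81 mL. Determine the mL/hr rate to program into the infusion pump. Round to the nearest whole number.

Concentration = 139 mg ÷ 81 mL = 1.716049 mg/mL
Rate = 5.5 mg/hr ÷ 1.716049 mg/mL = 3.205036 mL/hr

3 mL/hr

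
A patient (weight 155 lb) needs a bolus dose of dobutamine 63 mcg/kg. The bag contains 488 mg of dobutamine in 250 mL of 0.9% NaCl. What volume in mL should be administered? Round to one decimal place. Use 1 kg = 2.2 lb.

2.3 mL

Weight = 155 lb ÷ 2.2 lb/kg = 70.45455 kg
Dose = 63 mcg/kg × 70.45455 kg = 4438.636 mcg
Concentration = 488 mg ÷ 250 mL = 1.952 mg/mL = 1952 mcg/mL
Volume = 4438.636 mcg ÷ 1952 mcg/mL = 2.273892 mL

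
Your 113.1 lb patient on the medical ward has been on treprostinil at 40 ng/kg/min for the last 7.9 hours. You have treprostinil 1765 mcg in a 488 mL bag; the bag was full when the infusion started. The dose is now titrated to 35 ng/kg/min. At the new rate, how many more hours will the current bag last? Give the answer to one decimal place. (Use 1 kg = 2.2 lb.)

Initial rate:
Weight = 113.1 lb ÷ 2.2 lb/kg = 51.40909 kg
Dose = 40 ng/kg/min × 51.40909 kg = 2056.364 ng/min
2056.364 ng/min × 60 min/hr = 123381.8 ng/hr
Concentration = 1765 mcg ÷ 488 mL = 3.616803 mcg/mL = 3616.803 ng/mL
Rate = 123381.8 ng/hr ÷ 3616.803 ng/mL = 34.1135 mL/hr
Volume infused so far = 34.1135 mL/hr × 7.9 hr = 269.4966 mL
Volume remaining = 488 − 269.4966 = 218.5034 mL
New rate:
Dose = 35 ng/kg/min × 51.40909 kg = 1799.318 ng/min
1799.318 ng/min × 60 min/hr = 107959.1 ng/hr
Rate = 107959.1 ng/hr ÷ 3616.803 ng/mL = 29.84931 mL/hr
Time remaining = 218.5034 mL ÷ 29.84931 mL/hr = 7.320214 hr

7.3 hours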